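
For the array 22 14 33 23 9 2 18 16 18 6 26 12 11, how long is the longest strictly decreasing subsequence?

6

One longest decreasing subsequence is 33, 23, 18, 16, 12, 11 (positions 3,4,7,8,12,13), of length 6; no longer one exists.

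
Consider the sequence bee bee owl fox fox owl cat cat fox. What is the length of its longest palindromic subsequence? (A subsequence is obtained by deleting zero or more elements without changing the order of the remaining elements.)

4

One longest palindromic subsequence is fox cat cat fox (positions 4,7,8,9); it reads the same forward and backward, and the interval DP gives dp[1][9] = 4.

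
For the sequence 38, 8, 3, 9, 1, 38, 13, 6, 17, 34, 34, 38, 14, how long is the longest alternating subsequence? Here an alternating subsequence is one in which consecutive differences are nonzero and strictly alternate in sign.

A longest alternating subsequence is 38, 8, 9, 1, 38, 13, 17, 14 (positions 1,2,4,5,6,7,9,13); its 7 consecutive differences strictly alternate in sign, and length 8 is optimal.

8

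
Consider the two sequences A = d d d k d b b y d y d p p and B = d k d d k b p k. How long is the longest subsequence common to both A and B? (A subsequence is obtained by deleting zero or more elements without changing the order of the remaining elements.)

Backtracking the LCS table gives one alignment: d (A1,B1) → d (A2,B3) → d (A3,B4) → k (A4,B5) → b (A7,B6) → p (A12,B7).
So the longest common subsequence has length 6.

6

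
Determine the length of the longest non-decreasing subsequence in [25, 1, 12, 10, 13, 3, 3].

Scanning left to right, the best length ending at each element is: 25→1, 1→1, 12→2, 10→2, 13→3, 3→2, 3→3.
So the longest non-decreasing subsequence has length 3, e.g. 1, 12, 13.

3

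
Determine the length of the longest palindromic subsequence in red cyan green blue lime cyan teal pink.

3

One longest palindromic subsequence is cyan lime cyan (positions 2,5,6); it reads the same forward and backward, and the interval DP gives dp[1][8] = 3.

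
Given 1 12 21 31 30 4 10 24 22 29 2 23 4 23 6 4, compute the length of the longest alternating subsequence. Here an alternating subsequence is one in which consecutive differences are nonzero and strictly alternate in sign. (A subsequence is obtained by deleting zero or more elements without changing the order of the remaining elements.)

11

A longest alternating subsequence is 1, 12, 4, 24, 22, 29, 2, 23, 4, 23, 6 (positions 1,2,6,8,9,10,11,12,13,14,15); its 10 consecutive differences strictly alternate in sign, and length 11 is optimal.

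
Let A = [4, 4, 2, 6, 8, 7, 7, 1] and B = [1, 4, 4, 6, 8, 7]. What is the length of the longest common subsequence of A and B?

5

A longest common subsequence is 4, 4, 6, 8, 7 (length 5); the LCS DP confirms no longer common subsequence exists.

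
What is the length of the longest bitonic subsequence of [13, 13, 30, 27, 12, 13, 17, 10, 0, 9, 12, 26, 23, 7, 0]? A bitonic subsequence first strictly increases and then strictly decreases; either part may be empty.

Let inc[i] be the LIS ending at i and dec[i] the longest strictly decreasing subsequence starting at i. inc = [1, 1, 2, 2, 1, 2, 3, 1, 1, 2, 3, 4, 4, 2, 1], dec = [6, 6, 7, 6, 5, 5, 5, 4, 1, 3, 3, 4, 3, 2, 1].
max_i inc[i]+dec[i]−1 = 8, with one witness 13, 30, 27, 17, 10, 9, 7, 0.

8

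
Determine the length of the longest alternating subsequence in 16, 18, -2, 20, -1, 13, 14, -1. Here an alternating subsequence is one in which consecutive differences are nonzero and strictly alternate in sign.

A longest alternating subsequence is 16, 18, -2, 20, -1, 13, -1 (positions 1,2,3,4,5,6,8); its 6 consecutive differences strictly alternate in sign, and length 7 is optimal.

7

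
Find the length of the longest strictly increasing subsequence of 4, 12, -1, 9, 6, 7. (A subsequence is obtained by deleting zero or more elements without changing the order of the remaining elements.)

3

Scanning left to right, the best length ending at each element is: 4→1, 12→2, -1→1, 9→2, 6→2, 7→3.
So the longest increasing subsequence has length 3, e.g. 4, 6, 7.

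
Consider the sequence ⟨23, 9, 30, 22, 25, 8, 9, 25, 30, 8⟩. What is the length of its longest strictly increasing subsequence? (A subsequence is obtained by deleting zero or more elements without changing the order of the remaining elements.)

Let dp[i] be the longest increasing subsequence ending at position i. Then dp = [1, 1, 2, 2, 3, 1, 2, 3, 4, 1].
The maximum is 4; one witness is 9, 22, 25, 30 at positions 2,4,5,9.

4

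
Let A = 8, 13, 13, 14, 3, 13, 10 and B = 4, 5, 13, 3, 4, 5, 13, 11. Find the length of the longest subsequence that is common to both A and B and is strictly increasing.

2

For each value that appears in both, track the longest common increasing run ending there.
The best achievable length is 2; one witness is 3, 13 (A-positions 5,6, B-positions 4,7).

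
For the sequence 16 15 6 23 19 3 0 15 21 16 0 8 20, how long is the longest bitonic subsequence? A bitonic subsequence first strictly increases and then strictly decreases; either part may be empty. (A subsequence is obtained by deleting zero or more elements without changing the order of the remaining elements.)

Let inc[i] be the LIS ending at i and dec[i] the longest strictly decreasing subsequence starting at i. inc = [1, 1, 1, 2, 2, 1, 1, 2, 3, 3, 1, 2, 4], dec = [5, 4, 3, 4, 3, 2, 1, 2, 3, 2, 1, 1, 1].
max_i inc[i]+dec[i]−1 = 5, with one witness 16, 15, 6, 3, 0.

5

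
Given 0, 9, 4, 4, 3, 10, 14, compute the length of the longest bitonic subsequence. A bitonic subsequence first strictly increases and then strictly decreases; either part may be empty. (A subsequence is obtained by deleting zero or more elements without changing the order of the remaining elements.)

Let inc[i] be the LIS ending at i and dec[i] the longest strictly decreasing subsequence starting at i. inc = [1, 2, 2, 2, 2, 3, 4], dec = [1, 3, 2, 2, 1, 1, 1].
max_i inc[i]+dec[i]−1 = 4, with one witness 0, 9, 4, 3.

4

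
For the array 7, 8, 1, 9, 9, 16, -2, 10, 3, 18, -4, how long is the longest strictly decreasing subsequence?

One longest decreasing subsequence is 7, 1, -2, -4 (positions 1,3,7,11), of length 4; no longer one exists.

4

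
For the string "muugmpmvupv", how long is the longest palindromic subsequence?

5

One longest palindromic subsequence is umpmu (positions 3,5,6,7,9); it reads the same forward and backward, and the interval DP gives dp[1][11] = 5.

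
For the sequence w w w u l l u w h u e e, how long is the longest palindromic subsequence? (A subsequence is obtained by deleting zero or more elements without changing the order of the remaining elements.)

One longest palindromic subsequence is wulluw (positions 3,4,5,6,7,8); it reads the same forward and backward, and the interval DP gives dp[1][12] = 6.

6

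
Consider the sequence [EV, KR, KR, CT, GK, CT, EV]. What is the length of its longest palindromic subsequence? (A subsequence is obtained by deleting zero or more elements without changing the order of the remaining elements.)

One longest palindromic subsequence is EV CT GK CT EV (positions 1,4,5,6,7); it reads the same forward and backward, and the interval DP gives dp[1][7] = 5.

5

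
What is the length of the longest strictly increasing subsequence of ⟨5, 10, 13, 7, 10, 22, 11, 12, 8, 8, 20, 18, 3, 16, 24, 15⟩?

7

Let dp[i] be the longest increasing subsequence ending at position i. Then dp = [1, 2, 3, 2, 3, 4, 4, 5, 3, 3, 6, 6, 1, 6, 7, 6].
The maximum is 7; one witness is 5, 7, 10, 11, 12, 20, 24 at positions 1,4,5,7,8,11,15.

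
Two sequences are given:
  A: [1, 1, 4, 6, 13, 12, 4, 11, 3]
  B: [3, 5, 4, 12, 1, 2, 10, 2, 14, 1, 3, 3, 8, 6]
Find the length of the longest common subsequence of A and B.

Backtracking the LCS table gives one alignment: 1 (A1,B5) → 1 (A2,B10) → 6 (A4,B14).
So the longest common subsequence has length 3.

3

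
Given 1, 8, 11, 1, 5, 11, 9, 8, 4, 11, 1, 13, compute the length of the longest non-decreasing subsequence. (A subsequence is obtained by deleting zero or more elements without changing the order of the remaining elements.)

One longest non-decreasing subsequence is 1, 8, 11, 11, 11, 13 (positions 1,2,3,6,10,12), of length 6; no longer one exists.

6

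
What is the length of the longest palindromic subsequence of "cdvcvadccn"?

One longest palindromic subsequence is cdvcvdc (positions 1,2,3,4,5,7,9); it reads the same forward and backward, and the interval DP gives dp[1][10] = 7.

7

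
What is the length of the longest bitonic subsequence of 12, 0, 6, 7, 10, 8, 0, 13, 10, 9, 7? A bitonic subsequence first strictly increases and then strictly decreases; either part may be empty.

Let inc[i] be the LIS ending at i and dec[i] the longest strictly decreasing subsequence starting at i. inc = [1, 1, 2, 3, 4, 4, 1, 5, 5, 5, 3], dec = [4, 1, 2, 2, 3, 2, 1, 4, 3, 2, 1].
max_i inc[i]+dec[i]−1 = 8, with one witness 0, 6, 7, 10, 13, 10, 9, 7.

8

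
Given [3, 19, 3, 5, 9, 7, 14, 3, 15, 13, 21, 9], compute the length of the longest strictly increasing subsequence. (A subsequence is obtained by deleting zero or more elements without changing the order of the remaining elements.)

Scanning left to right, the best length ending at each element is: 3→1, 19→2, 3→1, 5→2, 9→3, 7→3, 14→4, 3→1, 15→5, 13→4, 21→6, 9→4.
So the longest increasing subsequence has length 6, e.g. 3, 5, 9, 14, 15, 21.

6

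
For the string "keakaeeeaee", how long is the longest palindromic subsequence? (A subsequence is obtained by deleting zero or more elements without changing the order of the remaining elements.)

7

One longest palindromic subsequence is eaeeeae (positions 2,5,6,7,8,9,11); it reads the same forward and backward, and the interval DP gives dp[1][11] = 7.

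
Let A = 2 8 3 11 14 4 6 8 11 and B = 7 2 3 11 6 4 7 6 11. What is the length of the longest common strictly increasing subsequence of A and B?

5

A longest common strictly increasing subsequence is 2, 3, 4, 6, 11 (length 5); it appears in order in both A and B, and no longer such subsequence exists.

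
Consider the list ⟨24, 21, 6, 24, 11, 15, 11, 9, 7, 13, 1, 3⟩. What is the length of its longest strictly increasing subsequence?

One longest increasing subsequence is 6, 11, 15 (positions 3,5,6), of length 3; no longer one exists.

3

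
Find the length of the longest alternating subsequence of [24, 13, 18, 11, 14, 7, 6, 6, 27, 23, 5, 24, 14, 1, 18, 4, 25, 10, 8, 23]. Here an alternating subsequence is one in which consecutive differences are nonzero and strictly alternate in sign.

15

Track the best alternating length ending on an up-step vs a down-step at each position: up/down = 1/1, 1/2, 3/2, 1/4, 5/4, 1/6, 1/6, 1/6, 7/1, 7/8, 1/8, 9/8, 9/10, 1/10, 11/10, 11/12, 13/8, 13/14, 13/14, 15/14.
The maximum over both is 15; one such subsequence is 24, 13, 18, 11, 14, 7, 27, 23, 24, 14, 18, 4, 25, 10, 23.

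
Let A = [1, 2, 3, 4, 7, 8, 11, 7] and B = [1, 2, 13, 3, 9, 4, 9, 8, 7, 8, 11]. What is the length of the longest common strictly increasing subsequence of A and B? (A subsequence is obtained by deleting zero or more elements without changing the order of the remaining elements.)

A longest common strictly increasing subsequence is 1, 2, 3, 4, 7, 8, 11 (length 7); it appears in order in both A and B, and no longer such subsequence exists.

7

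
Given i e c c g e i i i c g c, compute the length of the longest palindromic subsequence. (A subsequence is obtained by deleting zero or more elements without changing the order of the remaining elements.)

Using dp[i][j] = 2 + dp[i+1][j−1] if the ends match, else max(dp[i+1][j], dp[i][j−1]):
dp[1][12] = 7. A witness is cgiiigc at positions 3,5,7,8,9,11,12.

7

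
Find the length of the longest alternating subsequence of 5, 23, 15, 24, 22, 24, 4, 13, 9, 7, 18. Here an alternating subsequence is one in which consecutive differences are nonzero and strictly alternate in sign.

A longest alternating subsequence is 5, 23, 15, 24, 22, 24, 4, 13, 9, 18 (positions 1,2,3,4,5,6,7,8,9,11); its 9 consecutive differences strictly alternate in sign, and length 10 is optimal.

10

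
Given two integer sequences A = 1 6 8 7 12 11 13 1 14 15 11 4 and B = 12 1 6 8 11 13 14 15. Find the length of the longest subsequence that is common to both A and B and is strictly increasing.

A longest common strictly increasing subsequence is 1, 6, 8, 11, 13, 14, 15 (length 7); it appears in order in both A and B, and no longer such subsequence exists.

7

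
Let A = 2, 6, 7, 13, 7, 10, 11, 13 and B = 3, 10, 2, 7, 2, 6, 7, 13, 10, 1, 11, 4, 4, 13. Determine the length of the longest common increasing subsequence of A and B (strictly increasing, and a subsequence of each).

A longest common strictly increasing subsequence is 2, 6, 7, 10, 11, 13 (length 6); it appears in order in both A and B, and no longer such subsequence exists.

6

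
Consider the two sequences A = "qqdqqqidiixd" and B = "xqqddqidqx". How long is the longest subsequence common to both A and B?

A longest common subsequence is qqdqidx (length 7); the LCS DP confirms no longer common subsequence exists.

7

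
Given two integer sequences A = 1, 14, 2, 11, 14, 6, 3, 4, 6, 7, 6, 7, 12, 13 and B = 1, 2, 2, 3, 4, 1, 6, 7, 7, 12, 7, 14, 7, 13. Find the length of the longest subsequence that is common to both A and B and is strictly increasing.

A longest common strictly increasing subsequence is 1, 2, 3, 4, 6, 7, 12, 13 (length 8); it appears in order in both A and B, and no longer such subsequence exists.

8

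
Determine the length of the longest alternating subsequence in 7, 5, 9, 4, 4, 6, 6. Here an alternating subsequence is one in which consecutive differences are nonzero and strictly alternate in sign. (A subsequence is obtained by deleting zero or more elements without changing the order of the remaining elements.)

5

Track the best alternating length ending on an up-step vs a down-step at each position: up/down = 1/1, 1/2, 3/1, 1/4, 1/4, 5/4, 5/4.
The maximum over both is 5; one such subsequence is 7, 5, 9, 4, 6.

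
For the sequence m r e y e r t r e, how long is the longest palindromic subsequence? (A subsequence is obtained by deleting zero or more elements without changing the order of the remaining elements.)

One longest palindromic subsequence is ertre (positions 3,6,7,8,9); it reads the same forward and backward, and the interval DP gives dp[1][9] = 5.

5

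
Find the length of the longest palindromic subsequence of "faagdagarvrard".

7

One longest palindromic subsequence is darvrad (positions 5,8,9,10,11,12,14); it reads the same forward and backward, and the interval DP gives dp[1][14] = 7.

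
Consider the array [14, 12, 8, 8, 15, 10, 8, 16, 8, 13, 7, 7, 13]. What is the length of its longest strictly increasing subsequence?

Let dp[i] be the longest increasing subsequence ending at position i. Then dp = [1, 1, 1, 1, 2, 2, 1, 3, 1, 3, 1, 1, 3].
The maximum is 3; one witness is 14, 15, 16 at positions 1,5,8.

3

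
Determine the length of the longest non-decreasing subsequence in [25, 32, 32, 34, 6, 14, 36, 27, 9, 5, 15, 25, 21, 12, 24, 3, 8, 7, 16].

Let dp[i] be the longest non-decreasing subsequence ending at position i. Then dp = [1, 2, 3, 4, 1, 2, 5, 3, 2, 1, 3, 4, 4, 3, 5, 1, 2, 2, 4].
The maximum is 5; one witness is 25, 32, 32, 34, 36 at positions 1,2,3,4,7.

5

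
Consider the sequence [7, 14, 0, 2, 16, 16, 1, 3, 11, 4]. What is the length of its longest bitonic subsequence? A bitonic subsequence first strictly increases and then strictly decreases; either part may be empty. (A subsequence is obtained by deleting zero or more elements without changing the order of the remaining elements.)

5

Let inc[i] be the LIS ending at i and dec[i] the longest strictly decreasing subsequence starting at i. inc = [1, 2, 1, 2, 3, 3, 2, 3, 4, 4], dec = [3, 3, 1, 2, 3, 3, 1, 1, 2, 1].
max_i inc[i]+dec[i]−1 = 5, with one witness 7, 14, 16, 11, 4.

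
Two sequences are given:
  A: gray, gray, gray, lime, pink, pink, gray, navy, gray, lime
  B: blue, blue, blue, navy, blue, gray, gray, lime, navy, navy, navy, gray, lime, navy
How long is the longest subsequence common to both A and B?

A longest common subsequence is gray, gray, lime, navy, gray, lime (length 6); the LCS DP confirms no longer common subsequence exists.

6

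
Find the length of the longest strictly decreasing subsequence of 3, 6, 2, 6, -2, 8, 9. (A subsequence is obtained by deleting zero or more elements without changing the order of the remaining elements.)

3

One longest decreasing subsequence is 3, 2, -2 (positions 1,3,5), of length 3; no longer one exists.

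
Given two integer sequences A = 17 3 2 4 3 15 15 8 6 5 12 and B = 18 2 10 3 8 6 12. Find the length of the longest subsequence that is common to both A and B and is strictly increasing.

4

For each value that appears in both, track the longest common increasing run ending there.
The best achievable length is 4; one witness is 2, 3, 8, 12 (A-positions 3,5,8,11, B-positions 2,4,5,7).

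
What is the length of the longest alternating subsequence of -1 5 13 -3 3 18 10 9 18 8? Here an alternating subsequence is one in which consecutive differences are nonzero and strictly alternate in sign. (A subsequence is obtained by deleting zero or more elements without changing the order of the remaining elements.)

7

Track the best alternating length ending on an up-step vs a down-step at each position: up/down = 1/1, 2/1, 2/1, 1/3, 4/3, 4/1, 4/5, 4/5, 6/1, 4/7.
The maximum over both is 7; one such subsequence is -1, 5, -3, 18, 10, 18, 8.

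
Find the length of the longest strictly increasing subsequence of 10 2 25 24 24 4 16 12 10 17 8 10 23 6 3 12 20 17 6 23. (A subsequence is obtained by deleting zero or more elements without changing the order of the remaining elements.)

One longest increasing subsequence is 2, 4, 8, 10, 12, 20, 23 (positions 2,6,11,12,16,17,20), of length 7; no longer one exists.

7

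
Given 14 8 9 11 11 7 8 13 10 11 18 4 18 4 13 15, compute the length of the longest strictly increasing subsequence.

6

Let dp[i] be the longest increasing subsequence ending at position i. Then dp = [1, 1, 2, 3, 3, 1, 2, 4, 3, 4, 5, 1, 5, 1, 5, 6].
The maximum is 6; one witness is 8, 9, 10, 11, 13, 15 at positions 2,3,9,10,15,16.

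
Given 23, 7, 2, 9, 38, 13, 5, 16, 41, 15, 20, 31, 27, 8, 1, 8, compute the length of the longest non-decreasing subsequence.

Let dp[i] be the longest non-decreasing subsequence ending at position i. Then dp = [1, 1, 1, 2, 3, 3, 2, 4, 5, 4, 5, 6, 6, 3, 1, 4].
The maximum is 6; one witness is 7, 9, 13, 16, 20, 31 at positions 2,4,6,8,11,12.

6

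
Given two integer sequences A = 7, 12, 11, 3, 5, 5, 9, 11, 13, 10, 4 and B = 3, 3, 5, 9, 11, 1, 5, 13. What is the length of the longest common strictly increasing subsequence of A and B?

5

For each value that appears in both, track the longest common increasing run ending there.
The best achievable length is 5; one witness is 3, 5, 9, 11, 13 (A-positions 4,5,7,8,9, B-positions 1,3,4,5,8).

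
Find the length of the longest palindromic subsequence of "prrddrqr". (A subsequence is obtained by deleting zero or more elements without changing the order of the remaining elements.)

One longest palindromic subsequence is rrddrr (positions 2,3,4,5,6,8); it reads the same forward and backward, and the interval DP gives dp[1][8] = 6.

6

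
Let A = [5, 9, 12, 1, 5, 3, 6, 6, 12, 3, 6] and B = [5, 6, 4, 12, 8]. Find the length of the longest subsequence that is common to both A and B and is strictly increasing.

A longest common strictly increasing subsequence is 5, 6, 12 (length 3); it appears in order in both A and B, and no longer such subsequence exists.

3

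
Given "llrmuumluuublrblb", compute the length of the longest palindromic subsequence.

9

Using dp[i][j] = 2 + dp[i+1][j−1] if the ends match, else max(dp[i+1][j], dp[i][j−1]):
dp[1][17] = 9. A witness is lrluuulrl at positions 2,3,8,9,10,11,13,14,16.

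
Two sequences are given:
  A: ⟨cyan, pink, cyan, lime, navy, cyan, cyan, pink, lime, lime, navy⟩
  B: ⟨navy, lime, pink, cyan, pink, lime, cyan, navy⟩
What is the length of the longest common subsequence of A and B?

A longest common subsequence is cyan, pink, lime, cyan, navy (length 5); the LCS DP confirms no longer common subsequence exists.

5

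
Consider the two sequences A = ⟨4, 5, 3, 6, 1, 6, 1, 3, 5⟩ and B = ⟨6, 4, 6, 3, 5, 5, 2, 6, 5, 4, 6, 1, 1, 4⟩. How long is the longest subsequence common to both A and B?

Backtracking the LCS table gives one alignment: 4 (A1,B2) → 5 (A2,B9) → 6 (A4,B11) → 1 (A5,B12) → 1 (A7,B13).
So the longest common subsequence has length 5.

5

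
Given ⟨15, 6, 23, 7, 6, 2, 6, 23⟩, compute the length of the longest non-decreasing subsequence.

Let dp[i] be the longest non-decreasing subsequence ending at position i. Then dp = [1, 1, 2, 2, 2, 1, 3, 4].
The maximum is 4; one witness is 6, 6, 6, 23 at positions 2,5,7,8.

4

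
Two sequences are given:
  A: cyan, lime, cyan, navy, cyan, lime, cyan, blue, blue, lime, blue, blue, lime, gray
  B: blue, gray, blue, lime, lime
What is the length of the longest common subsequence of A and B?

4

A longest common subsequence is blue, blue, lime, lime (length 4); the LCS DP confirms no longer common subsequence exists.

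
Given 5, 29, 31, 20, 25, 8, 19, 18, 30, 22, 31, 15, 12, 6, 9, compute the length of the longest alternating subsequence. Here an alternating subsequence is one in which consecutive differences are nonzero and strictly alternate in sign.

A longest alternating subsequence is 5, 29, 20, 25, 8, 19, 18, 30, 22, 31, 6, 9 (positions 1,2,4,5,6,7,8,9,10,11,14,15); its 11 consecutive differences strictly alternate in sign, and length 12 is optimal.

12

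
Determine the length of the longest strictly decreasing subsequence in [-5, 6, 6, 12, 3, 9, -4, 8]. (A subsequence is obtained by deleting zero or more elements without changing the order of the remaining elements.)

3

Let dp[i] be the longest decreasing subsequence ending at position i. Then dp = [1, 1, 1, 1, 2, 2, 3, 3].
The maximum is 3; one witness is 6, 3, -4 at positions 2,5,7.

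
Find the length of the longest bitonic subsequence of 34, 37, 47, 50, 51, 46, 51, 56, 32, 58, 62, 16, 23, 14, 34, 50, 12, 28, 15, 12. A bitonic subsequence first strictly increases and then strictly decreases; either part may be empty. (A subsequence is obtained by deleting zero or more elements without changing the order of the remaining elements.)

12

One longest bitonic subsequence is 34, 37, 47, 50, 51, 56, 58, 62, 50, 28, 15, 12 (positions 1,2,3,4,5,8,10,11,16,18,19,20): it rises to 62 then falls. Length 12 is optimal.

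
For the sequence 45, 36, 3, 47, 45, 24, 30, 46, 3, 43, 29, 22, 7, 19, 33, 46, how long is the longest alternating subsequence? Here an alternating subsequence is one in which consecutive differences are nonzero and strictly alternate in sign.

A longest alternating subsequence is 45, 36, 47, 24, 30, 3, 43, 7, 19 (positions 1,2,4,6,7,9,10,13,14); its 8 consecutive differences strictly alternate in sign, and length 9 is optimal.

9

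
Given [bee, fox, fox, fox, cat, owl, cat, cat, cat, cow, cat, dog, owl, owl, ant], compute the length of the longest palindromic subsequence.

One longest palindromic subsequence is owl cat cat cat cat owl (positions 6,7,8,9,11,14); it reads the same forward and backward, and the interval DP gives dp[1][15] = 6.

6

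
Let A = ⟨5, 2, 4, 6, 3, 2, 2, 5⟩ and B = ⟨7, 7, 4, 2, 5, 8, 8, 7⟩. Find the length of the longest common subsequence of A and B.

A longest common subsequence is 4, 2, 5 (length 3); the LCS DP confirms no longer common subsequence exists.

3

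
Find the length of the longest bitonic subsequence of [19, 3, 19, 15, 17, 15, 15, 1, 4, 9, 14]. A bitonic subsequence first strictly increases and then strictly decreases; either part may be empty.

One longest bitonic subsequence is 3, 19, 17, 15, 14 (positions 2,3,5,7,11): it rises to 19 then falls. Length 5 is optimal.

5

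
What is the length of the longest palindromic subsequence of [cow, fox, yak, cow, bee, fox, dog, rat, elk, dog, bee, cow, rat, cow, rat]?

Using dp[i][j] = 2 + dp[i+1][j−1] if the ends match, else max(dp[i+1][j], dp[i][j−1]):
dp[1][15] = 9. A witness is cow cow bee dog elk dog bee cow cow at positions 1,4,5,7,9,10,11,12,14.

9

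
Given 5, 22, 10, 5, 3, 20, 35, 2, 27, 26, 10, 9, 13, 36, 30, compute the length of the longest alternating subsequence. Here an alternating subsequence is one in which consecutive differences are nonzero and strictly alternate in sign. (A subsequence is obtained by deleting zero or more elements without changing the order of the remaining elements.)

9

A longest alternating subsequence is 5, 22, 10, 20, 2, 27, 26, 36, 30 (positions 1,2,3,6,8,9,10,14,15); its 8 consecutive differences strictly alternate in sign, and length 9 is optimal.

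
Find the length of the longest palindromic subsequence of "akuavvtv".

One longest palindromic subsequence is vtv (positions 5,7,8); it reads the same forward and backward, and the interval DP gives dp[1][8] = 3.

3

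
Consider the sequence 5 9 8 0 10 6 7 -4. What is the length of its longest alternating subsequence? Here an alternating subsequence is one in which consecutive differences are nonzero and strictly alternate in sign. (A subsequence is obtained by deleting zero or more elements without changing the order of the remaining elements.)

A longest alternating subsequence is 5, 9, 8, 10, 6, 7, -4 (positions 1,2,3,5,6,7,8); its 6 consecutive differences strictly alternate in sign, and length 7 is optimal.

7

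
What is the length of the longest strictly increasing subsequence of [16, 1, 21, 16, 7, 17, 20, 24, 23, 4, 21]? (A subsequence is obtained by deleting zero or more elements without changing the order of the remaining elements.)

Scanning left to right, the best length ending at each element is: 16→1, 1→1, 21→2, 16→2, 7→2, 17→3, 20→4, 24→5, 23→5, 4→2, 21→5.
So the longest increasing subsequence has length 5, e.g. 1, 16, 17, 20, 24.

5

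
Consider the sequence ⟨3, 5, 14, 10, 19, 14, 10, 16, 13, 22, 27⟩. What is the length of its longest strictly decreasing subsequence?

Let dp[i] be the longest decreasing subsequence ending at position i. Then dp = [1, 1, 1, 2, 1, 2, 3, 2, 3, 1, 1].
The maximum is 3; one witness is 19, 14, 10 at positions 5,6,7.

3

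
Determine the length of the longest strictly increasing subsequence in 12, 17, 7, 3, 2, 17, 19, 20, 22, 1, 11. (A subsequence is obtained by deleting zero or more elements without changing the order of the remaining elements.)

5

Let dp[i] be the longest increasing subsequence ending at position i. Then dp = [1, 2, 1, 1, 1, 2, 3, 4, 5, 1, 2].
The maximum is 5; one witness is 12, 17, 19, 20, 22 at positions 1,2,7,8,9.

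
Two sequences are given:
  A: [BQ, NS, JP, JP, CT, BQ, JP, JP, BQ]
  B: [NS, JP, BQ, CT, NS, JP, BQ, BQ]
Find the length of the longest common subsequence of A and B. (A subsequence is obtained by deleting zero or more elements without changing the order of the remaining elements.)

5

A longest common subsequence is BQ, NS, JP, BQ, BQ (length 5); the LCS DP confirms no longer common subsequence exists.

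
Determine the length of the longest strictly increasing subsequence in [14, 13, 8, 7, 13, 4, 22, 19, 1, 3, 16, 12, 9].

One longest increasing subsequence is 8, 13, 22 (positions 3,5,7), of length 3; no longer one exists.

3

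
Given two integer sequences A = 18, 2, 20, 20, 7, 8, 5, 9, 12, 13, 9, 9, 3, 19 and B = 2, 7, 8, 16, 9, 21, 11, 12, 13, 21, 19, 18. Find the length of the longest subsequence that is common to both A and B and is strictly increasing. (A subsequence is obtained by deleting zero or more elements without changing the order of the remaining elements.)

For each value that appears in both, track the longest common increasing run ending there.
The best achievable length is 7; one witness is 2, 7, 8, 9, 12, 13, 19 (A-positions 2,5,6,8,9,10,14, B-positions 1,2,3,5,8,9,11).

7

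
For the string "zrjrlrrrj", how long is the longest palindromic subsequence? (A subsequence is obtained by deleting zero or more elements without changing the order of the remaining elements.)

One longest palindromic subsequence is jrrrrj (positions 3,4,6,7,8,9); it reads the same forward and backward, and the interval DP gives dp[1][9] = 6.

6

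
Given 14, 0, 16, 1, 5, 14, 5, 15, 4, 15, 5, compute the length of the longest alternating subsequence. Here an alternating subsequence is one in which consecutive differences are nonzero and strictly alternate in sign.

10

A longest alternating subsequence is 14, 0, 16, 1, 14, 5, 15, 4, 15, 5 (positions 1,2,3,4,6,7,8,9,10,11); its 9 consecutive differences strictly alternate in sign, and length 10 is optimal.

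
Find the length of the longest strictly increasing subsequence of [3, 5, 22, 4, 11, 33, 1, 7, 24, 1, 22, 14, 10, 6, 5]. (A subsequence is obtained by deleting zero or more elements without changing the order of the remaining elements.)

4

One longest increasing subsequence is 3, 5, 22, 33 (positions 1,2,3,6), of length 4; no longer one exists.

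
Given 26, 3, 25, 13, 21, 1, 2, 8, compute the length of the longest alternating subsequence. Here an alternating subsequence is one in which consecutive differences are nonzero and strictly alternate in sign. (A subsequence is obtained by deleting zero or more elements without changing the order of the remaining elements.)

Track the best alternating length ending on an up-step vs a down-step at each position: up/down = 1/1, 1/2, 3/2, 3/4, 5/4, 1/6, 7/6, 7/6.
The maximum over both is 7; one such subsequence is 26, 3, 25, 13, 21, 1, 2.

7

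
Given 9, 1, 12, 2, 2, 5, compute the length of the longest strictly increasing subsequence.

3

One longest increasing subsequence is 1, 2, 5 (positions 2,4,6), of length 3; no longer one exists.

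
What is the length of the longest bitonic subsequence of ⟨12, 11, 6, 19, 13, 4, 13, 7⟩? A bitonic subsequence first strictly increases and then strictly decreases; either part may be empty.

Let inc[i] be the LIS ending at i and dec[i] the longest strictly decreasing subsequence starting at i. inc = [1, 1, 1, 2, 2, 1, 2, 2], dec = [4, 3, 2, 3, 2, 1, 2, 1].
max_i inc[i]+dec[i]−1 = 4, with one witness 12, 11, 6, 4.

4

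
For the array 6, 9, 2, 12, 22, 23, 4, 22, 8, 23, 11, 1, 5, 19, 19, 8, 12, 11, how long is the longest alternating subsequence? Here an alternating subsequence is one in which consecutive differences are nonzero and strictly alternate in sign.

13

A longest alternating subsequence is 6, 9, 2, 12, 4, 22, 8, 23, 11, 19, 8, 12, 11 (positions 1,2,3,4,7,8,9,10,11,14,16,17,18); its 12 consecutive differences strictly alternate in sign, and length 13 is optimal.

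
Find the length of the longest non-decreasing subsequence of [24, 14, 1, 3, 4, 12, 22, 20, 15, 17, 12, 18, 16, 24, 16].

8

Let dp[i] be the longest non-decreasing subsequence ending at position i. Then dp = [1, 1, 1, 2, 3, 4, 5, 5, 5, 6, 5, 7, 6, 8, 7].
The maximum is 8; one witness is 1, 3, 4, 12, 15, 17, 18, 24 at positions 3,4,5,6,9,10,12,14.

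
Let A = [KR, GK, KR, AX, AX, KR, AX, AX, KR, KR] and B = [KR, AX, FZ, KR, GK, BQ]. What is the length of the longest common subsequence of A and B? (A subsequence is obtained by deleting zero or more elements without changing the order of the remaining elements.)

3

A longest common subsequence is KR, AX, KR (length 3); the LCS DP confirms no longer common subsequence exists.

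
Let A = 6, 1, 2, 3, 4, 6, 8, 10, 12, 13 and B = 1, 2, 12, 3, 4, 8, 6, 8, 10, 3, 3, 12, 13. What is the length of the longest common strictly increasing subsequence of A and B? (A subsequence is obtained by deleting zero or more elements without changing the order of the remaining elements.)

9

For each value that appears in both, track the longest common increasing run ending there.
The best achievable length is 9; one witness is 1, 2, 3, 4, 6, 8, 10, 12, 13 (A-positions 2,3,4,5,6,7,8,9,10, B-positions 1,2,4,5,7,8,9,12,13).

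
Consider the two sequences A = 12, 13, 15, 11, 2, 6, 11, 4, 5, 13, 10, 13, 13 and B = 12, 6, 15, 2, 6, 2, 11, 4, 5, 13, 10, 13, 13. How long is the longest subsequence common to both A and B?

11

Backtracking the LCS table gives one alignment: 12 (A1,B1) → 15 (A3,B3) → 2 (A5,B4) → 6 (A6,B5) → 11 (A7,B7) → 4 (A8,B8) → 5 (A9,B9) → 13 (A10,B10) → 10 (A11,B11) → 13 (A12,B12) → 13 (A13,B13).
So the longest common subsequence has length 11.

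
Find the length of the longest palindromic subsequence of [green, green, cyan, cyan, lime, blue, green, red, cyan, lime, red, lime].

One longest palindromic subsequence is lime red lime red lime (positions 5,8,10,11,12); it reads the same forward and backward, and the interval DP gives dp[1][12] = 5.

5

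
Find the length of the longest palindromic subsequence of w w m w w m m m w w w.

One longest palindromic subsequence is wwwmmmwww (positions 1,2,4,6,7,8,9,10,11); it reads the same forward and backward, and the interval DP gives dp[1][11] = 9.

9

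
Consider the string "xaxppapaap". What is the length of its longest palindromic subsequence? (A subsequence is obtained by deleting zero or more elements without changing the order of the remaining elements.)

One longest palindromic subsequence is paaap (positions 4,6,8,9,10); it reads the same forward and backward, and the interval DP gives dp[1][10] = 5.

5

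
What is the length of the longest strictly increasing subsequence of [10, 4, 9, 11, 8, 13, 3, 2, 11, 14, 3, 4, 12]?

5

One longest increasing subsequence is 4, 9, 11, 13, 14 (positions 2,3,4,6,10), of length 5; no longer one exists.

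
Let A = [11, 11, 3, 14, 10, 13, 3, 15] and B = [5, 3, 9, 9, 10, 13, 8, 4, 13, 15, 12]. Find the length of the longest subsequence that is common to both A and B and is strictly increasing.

For each value that appears in both, track the longest common increasing run ending there.
The best achievable length is 4; one witness is 3, 10, 13, 15 (A-positions 3,5,6,8, B-positions 2,5,6,10).

4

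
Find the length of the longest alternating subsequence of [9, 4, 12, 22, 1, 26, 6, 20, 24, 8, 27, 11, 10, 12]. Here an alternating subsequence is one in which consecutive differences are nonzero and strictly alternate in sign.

11

A longest alternating subsequence is 9, 4, 12, 1, 26, 6, 20, 8, 27, 11, 12 (positions 1,2,3,5,6,7,8,10,11,12,14); its 10 consecutive differences strictly alternate in sign, and length 11 is optimal.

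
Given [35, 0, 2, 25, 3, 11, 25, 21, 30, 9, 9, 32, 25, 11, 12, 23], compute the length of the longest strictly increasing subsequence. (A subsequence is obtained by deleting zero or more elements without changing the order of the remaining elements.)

7

One longest increasing subsequence is 0, 2, 3, 11, 25, 30, 32 (positions 2,3,5,6,7,9,12), of length 7; no longer one exists.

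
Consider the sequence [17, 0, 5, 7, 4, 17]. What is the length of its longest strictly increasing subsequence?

One longest increasing subsequence is 0, 5, 7, 17 (positions 2,3,4,6), of length 4; no longer one exists.

4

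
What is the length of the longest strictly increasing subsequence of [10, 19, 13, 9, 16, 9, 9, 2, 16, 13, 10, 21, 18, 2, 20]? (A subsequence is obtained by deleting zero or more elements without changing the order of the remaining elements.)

5

Scanning left to right, the best length ending at each element is: 10→1, 19→2, 13→2, 9→1, 16→3, 9→1, 9→1, 2→1, 16→3, 13→2, 10→2, 21→4, 18→4, 2→1, 20→5.
So the longest increasing subsequence has length 5, e.g. 10, 13, 16, 18, 20.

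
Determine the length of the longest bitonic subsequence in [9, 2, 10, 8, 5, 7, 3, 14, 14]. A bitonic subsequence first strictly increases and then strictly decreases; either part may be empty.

5

One longest bitonic subsequence is 9, 10, 8, 7, 3 (positions 1,3,4,6,7): it rises to 10 then falls. Length 5 is optimal.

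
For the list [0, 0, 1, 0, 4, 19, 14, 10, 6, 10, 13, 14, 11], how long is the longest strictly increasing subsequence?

Scanning left to right, the best length ending at each element is: 0→1, 0→1, 1→2, 0→1, 4→3, 19→4, 14→4, 10→4, 6→4, 10→5, 13→6, 14→7, 11→6.
So the longest increasing subsequence has length 7, e.g. 0, 1, 4, 6, 10, 13, 14.

7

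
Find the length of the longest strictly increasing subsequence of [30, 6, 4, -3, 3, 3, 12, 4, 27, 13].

4

One longest increasing subsequence is -3, 3, 12, 27 (positions 4,5,7,9), of length 4; no longer one exists.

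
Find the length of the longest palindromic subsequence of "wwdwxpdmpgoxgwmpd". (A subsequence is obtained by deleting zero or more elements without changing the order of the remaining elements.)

9

Using dp[i][j] = 2 + dp[i+1][j−1] if the ends match, else max(dp[i+1][j], dp[i][j−1]):
dp[1][17] = 9. A witness is dpmgxgmpd at positions 3,6,8,10,12,13,15,16,17.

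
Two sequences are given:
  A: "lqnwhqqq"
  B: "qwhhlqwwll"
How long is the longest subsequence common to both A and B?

Backtracking the LCS table gives one alignment: q (A2,B1) → w (A4,B2) → h (A5,B4) → q (A6,B6).
So the longest common subsequence has length 4.

4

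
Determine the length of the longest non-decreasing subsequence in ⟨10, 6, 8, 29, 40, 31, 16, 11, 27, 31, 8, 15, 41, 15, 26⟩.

Scanning left to right, the best length ending at each element is: 10→1, 6→1, 8→2, 29→3, 40→4, 31→4, 16→3, 11→3, 27→4, 31→5, 8→3, 15→4, 41→6, 15→5, 26→6.
So the longest non-decreasing subsequence has length 6, e.g. 6, 8, 29, 31, 31, 41.

6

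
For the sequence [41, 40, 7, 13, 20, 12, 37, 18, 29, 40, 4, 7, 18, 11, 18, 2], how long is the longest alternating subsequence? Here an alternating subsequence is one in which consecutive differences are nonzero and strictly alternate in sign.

12

Track the best alternating length ending on an up-step vs a down-step at each position: up/down = 1/1, 1/2, 1/2, 3/2, 3/2, 3/4, 5/2, 5/6, 7/6, 7/2, 1/8, 9/8, 9/8, 9/10, 11/8, 1/12.
The maximum over both is 12; one such subsequence is 41, 7, 13, 12, 37, 18, 29, 4, 18, 11, 18, 2.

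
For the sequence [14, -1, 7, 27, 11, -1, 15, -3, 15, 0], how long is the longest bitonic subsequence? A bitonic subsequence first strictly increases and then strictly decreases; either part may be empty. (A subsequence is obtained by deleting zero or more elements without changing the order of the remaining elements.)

6

Let inc[i] be the LIS ending at i and dec[i] the longest strictly decreasing subsequence starting at i. inc = [1, 1, 2, 3, 3, 1, 4, 1, 4, 2], dec = [4, 2, 3, 4, 3, 2, 2, 1, 2, 1].
max_i inc[i]+dec[i]−1 = 6, with one witness -1, 7, 27, 11, -1, -3.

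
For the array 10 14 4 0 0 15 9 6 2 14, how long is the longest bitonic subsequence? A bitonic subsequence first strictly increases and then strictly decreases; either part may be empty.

6

One longest bitonic subsequence is 10, 14, 15, 9, 6, 2 (positions 1,2,6,7,8,9): it rises to 15 then falls. Length 6 is optimal.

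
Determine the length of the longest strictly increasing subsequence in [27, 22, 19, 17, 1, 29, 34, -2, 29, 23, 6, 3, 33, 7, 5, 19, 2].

4

Let dp[i] be the longest increasing subsequence ending at position i. Then dp = [1, 1, 1, 1, 1, 2, 3, 1, 2, 2, 2, 2, 3, 3, 3, 4, 2].
The maximum is 4; one witness is 1, 6, 7, 19 at positions 5,11,14,16.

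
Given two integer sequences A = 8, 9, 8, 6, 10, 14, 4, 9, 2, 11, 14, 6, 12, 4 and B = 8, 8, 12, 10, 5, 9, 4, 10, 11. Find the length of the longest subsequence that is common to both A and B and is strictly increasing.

4

A longest common strictly increasing subsequence is 8, 9, 10, 11 (length 4); it appears in order in both A and B, and no longer such subsequence exists.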